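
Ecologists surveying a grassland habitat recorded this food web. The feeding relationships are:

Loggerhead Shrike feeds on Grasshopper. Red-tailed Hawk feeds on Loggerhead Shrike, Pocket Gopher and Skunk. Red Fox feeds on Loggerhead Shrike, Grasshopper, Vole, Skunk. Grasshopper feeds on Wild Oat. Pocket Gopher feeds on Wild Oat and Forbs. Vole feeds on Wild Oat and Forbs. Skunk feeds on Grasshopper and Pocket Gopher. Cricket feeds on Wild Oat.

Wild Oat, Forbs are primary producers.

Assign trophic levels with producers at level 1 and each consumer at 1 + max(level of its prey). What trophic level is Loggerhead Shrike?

Wild Oat is a producer → level 1.
Grasshopper eats Wild Oat → level 2.
Loggerhead Shrike eats Grasshopper → level 3.

Trophic level 3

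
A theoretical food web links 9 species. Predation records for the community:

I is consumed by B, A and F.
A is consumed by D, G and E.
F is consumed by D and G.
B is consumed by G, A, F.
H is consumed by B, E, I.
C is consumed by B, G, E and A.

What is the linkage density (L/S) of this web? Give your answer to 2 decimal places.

There are L = 18 links among S = 9 species.
L/S = 18/9 = 2.0000 ≈ 2.00.

L/S = 2.00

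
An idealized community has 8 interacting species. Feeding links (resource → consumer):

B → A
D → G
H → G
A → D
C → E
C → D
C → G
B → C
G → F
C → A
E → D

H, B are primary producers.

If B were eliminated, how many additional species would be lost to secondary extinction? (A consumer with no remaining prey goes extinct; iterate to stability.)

Remove B.
Round 1: C (all prey gone) → extinct.
Round 2: E (all prey gone), A (all prey gone) → extinct.
Round 3: D (all prey gone) → extinct.
No further losses. Total secondary extinctions: 4.

4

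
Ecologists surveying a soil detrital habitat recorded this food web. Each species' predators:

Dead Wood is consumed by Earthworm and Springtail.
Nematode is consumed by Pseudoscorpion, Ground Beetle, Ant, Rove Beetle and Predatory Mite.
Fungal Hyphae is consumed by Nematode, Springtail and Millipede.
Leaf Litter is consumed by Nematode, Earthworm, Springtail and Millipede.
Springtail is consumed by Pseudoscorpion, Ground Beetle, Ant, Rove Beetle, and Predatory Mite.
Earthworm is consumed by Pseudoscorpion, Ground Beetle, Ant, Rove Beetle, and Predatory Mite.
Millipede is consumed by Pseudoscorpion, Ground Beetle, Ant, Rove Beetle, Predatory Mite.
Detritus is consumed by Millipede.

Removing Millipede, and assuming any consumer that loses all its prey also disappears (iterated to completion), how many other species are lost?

Remove Millipede.
Every predator of it retains at least one other prey: Ant still has Earthworm, Nematode, Springtail; Ground Beetle still has Earthworm, Nematode, Springtail; Rove Beetle still has Earthworm, Nematode, Springtail; Predatory Mite still has Earthworm, Nematode, Springtail; Pseudoscorpion still has Earthworm, Nematode, Springtail.
No consumer loses all prey, so no secondary extinctions occur.

0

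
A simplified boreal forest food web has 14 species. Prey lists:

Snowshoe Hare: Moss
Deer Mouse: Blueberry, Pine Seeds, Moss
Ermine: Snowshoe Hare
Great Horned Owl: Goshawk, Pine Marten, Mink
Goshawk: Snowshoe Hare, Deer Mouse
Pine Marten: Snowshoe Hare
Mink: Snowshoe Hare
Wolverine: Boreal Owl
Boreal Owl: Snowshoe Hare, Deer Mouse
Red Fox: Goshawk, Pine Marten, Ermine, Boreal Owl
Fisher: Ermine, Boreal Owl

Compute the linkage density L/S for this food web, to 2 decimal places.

L/S = 1.50

There are L = 21 links among S = 14 species.
L/S = 21/14 = 1.5000 ≈ 1.50.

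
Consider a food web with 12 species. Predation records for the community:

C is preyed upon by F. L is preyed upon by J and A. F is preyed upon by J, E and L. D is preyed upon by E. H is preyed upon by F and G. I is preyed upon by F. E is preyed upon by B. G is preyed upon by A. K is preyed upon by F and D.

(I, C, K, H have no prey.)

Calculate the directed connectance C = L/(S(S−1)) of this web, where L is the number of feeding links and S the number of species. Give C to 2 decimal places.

The web has S = 12 species and L = 14 feeding links.
C = L / (S(S−1)) = 14 / 132 = 0.1061 ≈ 0.11.

C = 0.11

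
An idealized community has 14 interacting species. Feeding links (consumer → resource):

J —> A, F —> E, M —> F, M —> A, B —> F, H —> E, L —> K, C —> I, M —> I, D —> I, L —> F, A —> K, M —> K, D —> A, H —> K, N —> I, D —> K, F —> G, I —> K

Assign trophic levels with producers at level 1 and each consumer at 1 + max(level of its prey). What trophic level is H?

Trophic level 2

E is a producer → level 1.
H eats E (level 1); other prey at levels: K 1 → level 2.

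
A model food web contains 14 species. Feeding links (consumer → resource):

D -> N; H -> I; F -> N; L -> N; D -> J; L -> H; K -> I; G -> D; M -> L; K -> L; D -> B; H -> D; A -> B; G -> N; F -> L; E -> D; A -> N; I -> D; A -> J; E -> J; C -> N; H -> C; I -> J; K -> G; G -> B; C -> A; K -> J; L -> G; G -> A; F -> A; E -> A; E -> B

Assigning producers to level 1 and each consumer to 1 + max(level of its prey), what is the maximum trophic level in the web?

6

Producers (level 1): J, N, B.
J → A → C → H → L → K gives K level 6.
No species has a prey at level 6, so no species reaches level 7.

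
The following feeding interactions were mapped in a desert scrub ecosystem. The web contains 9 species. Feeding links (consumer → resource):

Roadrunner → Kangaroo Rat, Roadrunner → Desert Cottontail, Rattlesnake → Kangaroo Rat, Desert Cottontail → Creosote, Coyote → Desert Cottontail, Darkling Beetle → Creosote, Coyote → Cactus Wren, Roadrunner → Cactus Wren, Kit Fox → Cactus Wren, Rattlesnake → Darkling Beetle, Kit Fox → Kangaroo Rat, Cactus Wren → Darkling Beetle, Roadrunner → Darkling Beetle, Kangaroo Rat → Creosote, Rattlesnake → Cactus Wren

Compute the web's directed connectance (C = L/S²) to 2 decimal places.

C = 0.19

The web has S = 9 species and L = 15 feeding links.
C = L / S² = 15 / 81 = 0.1852 ≈ 0.19.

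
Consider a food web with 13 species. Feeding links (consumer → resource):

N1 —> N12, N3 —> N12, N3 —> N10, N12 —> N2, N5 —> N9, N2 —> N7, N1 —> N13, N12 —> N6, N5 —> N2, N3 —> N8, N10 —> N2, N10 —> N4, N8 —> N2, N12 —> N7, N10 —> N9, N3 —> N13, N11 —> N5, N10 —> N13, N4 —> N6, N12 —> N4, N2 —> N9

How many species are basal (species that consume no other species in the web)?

4

Basal species (no prey listed): N13, N9, N6, N7.
Count: 4.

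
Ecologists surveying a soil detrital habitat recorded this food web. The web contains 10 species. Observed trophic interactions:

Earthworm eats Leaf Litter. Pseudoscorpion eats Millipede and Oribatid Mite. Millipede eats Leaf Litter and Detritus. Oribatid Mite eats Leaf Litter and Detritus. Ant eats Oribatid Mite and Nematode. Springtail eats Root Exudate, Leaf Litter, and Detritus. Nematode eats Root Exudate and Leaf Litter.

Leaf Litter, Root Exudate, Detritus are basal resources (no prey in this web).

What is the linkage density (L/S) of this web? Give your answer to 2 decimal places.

There are L = 14 links among S = 10 species.
L/S = 14/10 = 1.4000 ≈ 1.40.

L/S = 1.40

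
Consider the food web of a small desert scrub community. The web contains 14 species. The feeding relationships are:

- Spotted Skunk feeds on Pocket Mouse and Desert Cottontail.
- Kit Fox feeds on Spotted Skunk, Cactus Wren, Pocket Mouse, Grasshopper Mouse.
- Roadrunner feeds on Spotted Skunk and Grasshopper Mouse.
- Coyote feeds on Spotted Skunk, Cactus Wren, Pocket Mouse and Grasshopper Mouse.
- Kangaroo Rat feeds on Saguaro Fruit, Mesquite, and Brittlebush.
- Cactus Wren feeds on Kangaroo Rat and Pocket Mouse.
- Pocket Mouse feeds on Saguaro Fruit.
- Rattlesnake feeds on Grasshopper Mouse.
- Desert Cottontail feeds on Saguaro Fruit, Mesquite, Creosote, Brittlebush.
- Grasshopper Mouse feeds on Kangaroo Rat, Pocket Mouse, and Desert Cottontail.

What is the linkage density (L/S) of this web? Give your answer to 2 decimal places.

L/S = 1.86

There are L = 26 links among S = 14 species.
L/S = 26/14 = 1.8571 ≈ 1.86.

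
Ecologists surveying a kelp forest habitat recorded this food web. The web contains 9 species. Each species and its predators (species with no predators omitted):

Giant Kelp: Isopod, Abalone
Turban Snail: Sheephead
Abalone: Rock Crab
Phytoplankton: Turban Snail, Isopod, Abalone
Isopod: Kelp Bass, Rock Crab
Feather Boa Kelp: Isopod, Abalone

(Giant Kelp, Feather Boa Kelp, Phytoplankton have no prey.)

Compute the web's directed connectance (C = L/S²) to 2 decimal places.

C = 0.14

The web has S = 9 species and L = 11 feeding links.
C = L / S² = 11 / 81 = 0.1358 ≈ 0.14.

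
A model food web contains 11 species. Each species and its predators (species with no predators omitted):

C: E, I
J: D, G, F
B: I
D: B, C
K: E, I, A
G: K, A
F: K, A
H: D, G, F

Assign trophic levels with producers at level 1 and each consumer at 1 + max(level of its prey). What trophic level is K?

Trophic level 3

J is a producer → level 1.
G eats J (level 1); other prey at levels: H 1 → level 2.
K eats G (level 2); other prey at levels: F 2 → level 3.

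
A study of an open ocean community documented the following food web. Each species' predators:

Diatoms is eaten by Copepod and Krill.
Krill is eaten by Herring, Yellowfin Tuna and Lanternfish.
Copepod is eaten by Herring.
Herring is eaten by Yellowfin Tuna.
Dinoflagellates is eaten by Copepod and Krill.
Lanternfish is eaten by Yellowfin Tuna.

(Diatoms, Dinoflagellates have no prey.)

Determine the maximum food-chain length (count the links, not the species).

3 links

One longest chain: Diatoms → Copepod → Herring → Yellowfin Tuna.
It has 4 species and 3 links.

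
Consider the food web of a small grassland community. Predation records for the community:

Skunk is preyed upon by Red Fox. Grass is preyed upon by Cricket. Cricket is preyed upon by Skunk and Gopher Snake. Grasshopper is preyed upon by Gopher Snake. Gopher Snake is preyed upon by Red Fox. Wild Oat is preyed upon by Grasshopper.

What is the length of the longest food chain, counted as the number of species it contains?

One longest chain: Grass → Cricket → Skunk → Red Fox.
It has 4 species and 3 links.

4 species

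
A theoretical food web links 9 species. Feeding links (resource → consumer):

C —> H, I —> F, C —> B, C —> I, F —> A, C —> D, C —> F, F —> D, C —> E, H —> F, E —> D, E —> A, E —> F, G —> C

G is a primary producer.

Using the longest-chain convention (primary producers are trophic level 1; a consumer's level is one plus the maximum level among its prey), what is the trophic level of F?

G is a producer → level 1.
C eats G → level 2.
H eats C → level 3.
F eats H (level 3); other prey at levels: C 2, E 3, I 3 → level 4.

Trophic level 4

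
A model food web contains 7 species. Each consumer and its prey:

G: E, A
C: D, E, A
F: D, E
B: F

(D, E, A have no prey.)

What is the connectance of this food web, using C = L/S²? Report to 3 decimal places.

The web has S = 7 species and L = 8 feeding links.
C = L / S² = 8 / 49 = 0.1633 ≈ 0.163.

C = 0.163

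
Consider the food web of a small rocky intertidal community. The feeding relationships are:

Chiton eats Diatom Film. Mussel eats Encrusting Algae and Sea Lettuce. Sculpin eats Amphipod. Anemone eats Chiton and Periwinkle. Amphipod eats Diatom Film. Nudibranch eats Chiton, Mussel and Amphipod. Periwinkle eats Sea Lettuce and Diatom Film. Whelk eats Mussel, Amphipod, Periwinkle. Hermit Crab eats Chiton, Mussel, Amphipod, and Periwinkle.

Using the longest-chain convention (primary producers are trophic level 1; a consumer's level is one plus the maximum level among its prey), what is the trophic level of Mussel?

Encrusting Algae is a producer → level 1.
Mussel eats Encrusting Algae (level 1); other prey at levels: Sea Lettuce 1 → level 2.

Trophic level 2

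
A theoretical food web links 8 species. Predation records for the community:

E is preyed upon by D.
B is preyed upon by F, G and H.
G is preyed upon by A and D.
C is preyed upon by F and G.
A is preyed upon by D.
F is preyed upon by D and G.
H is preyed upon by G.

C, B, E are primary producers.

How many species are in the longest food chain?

One longest chain: C → F → G → A → D.
It has 5 species and 4 links.

5 species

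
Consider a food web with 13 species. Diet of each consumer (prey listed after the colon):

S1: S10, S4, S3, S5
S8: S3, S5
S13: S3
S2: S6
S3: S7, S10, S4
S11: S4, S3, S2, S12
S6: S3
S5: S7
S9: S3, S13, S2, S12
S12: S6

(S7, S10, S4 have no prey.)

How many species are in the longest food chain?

One longest chain: S7 → S3 → S6 → S2 → S9.
It has 5 species and 4 links.

5 species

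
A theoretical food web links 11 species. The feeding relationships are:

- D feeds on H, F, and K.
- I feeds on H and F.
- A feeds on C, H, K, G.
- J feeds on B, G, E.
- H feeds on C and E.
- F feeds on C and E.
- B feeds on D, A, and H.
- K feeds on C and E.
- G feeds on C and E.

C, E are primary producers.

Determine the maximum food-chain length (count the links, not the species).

One longest chain: C → G → A → B → J.
It has 5 species and 4 links.

4 links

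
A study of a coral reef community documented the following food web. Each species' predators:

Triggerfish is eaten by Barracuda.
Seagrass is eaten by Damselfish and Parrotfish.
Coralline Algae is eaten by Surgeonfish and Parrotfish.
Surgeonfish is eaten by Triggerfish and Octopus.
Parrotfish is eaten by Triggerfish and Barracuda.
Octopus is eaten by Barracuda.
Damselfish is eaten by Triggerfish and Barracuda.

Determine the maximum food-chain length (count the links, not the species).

3 links

One longest chain: Seagrass → Damselfish → Triggerfish → Barracuda.
It has 4 species and 3 links.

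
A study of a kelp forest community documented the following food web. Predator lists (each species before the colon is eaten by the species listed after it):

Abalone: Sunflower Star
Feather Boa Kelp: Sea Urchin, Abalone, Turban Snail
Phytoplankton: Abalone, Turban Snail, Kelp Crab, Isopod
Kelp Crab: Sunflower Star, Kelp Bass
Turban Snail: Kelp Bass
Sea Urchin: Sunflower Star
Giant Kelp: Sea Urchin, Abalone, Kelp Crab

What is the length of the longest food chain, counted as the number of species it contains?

3 species

One longest chain: Giant Kelp → Sea Urchin → Sunflower Star.
It has 3 species and 2 links.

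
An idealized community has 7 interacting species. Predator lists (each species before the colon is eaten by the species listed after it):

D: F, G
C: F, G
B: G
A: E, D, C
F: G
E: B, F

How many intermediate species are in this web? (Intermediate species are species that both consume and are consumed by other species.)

5

Intermediate species (has both prey and predators): E, D, C, B, F.
Count: 5.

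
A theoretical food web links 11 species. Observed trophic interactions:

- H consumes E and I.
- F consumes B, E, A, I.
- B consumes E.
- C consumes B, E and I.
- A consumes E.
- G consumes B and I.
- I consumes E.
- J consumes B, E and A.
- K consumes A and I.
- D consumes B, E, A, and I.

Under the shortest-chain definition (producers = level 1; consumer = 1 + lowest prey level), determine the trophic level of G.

Trophic level 3

E is a producer → level 1.
B eats E → level 2.
G eats B → level 3.
No prey of G is below level 2, so 3 is the minimum.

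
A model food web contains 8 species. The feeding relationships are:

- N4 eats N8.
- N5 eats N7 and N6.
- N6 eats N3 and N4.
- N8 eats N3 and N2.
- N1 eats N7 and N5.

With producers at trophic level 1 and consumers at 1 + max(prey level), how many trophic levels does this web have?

Producers (level 1): N7, N3, N2.
N3 → N8 → N4 → N6 → N5 → N1 gives N1 level 6.
No species has a prey at level 6, so no species reaches level 7.

6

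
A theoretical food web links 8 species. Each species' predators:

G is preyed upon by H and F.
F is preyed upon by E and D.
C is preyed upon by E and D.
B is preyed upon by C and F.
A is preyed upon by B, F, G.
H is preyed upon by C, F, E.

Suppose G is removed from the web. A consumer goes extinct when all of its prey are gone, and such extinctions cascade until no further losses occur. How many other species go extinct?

1

Remove G.
Round 1: H (all prey gone) → extinct.
No further losses. Total secondary extinctions: 1.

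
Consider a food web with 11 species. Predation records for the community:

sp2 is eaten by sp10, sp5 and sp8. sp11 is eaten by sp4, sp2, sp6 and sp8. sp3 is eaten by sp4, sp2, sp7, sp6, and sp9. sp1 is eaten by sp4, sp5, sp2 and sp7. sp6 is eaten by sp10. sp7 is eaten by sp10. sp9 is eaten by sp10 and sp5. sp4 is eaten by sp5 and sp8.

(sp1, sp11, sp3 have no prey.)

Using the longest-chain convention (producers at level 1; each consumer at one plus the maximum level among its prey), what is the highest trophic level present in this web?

Producers (level 1): sp1, sp11, sp3.
sp1 → sp2 → sp10 gives sp10 level 3.
No species has a prey at level 3, so no species reaches level 4.

3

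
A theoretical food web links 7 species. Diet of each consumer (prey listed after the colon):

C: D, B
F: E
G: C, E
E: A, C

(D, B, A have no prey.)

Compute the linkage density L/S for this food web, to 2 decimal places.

There are L = 7 links among S = 7 species.
L/S = 7/7 = 1.0000 ≈ 1.00.

L/S = 1.00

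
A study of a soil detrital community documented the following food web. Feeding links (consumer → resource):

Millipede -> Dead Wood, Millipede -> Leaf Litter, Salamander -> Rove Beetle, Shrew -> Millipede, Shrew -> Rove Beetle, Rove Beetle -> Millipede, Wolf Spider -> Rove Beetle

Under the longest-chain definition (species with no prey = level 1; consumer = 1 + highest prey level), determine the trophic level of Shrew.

Dead Wood has no prey (basal) → level 1.
Millipede eats Dead Wood (level 1); other prey at levels: Leaf Litter 1 → level 2.
Rove Beetle eats Millipede → level 3.
Shrew eats Rove Beetle (level 3); other prey at levels: Millipede 2 → level 4.

Trophic level 4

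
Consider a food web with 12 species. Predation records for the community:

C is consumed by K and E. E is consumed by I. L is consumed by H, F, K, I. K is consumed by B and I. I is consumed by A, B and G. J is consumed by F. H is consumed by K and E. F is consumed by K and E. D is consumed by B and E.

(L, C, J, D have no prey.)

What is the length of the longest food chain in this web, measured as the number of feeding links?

4 links

One longest chain: L → H → K → I → G.
It has 5 species and 4 links.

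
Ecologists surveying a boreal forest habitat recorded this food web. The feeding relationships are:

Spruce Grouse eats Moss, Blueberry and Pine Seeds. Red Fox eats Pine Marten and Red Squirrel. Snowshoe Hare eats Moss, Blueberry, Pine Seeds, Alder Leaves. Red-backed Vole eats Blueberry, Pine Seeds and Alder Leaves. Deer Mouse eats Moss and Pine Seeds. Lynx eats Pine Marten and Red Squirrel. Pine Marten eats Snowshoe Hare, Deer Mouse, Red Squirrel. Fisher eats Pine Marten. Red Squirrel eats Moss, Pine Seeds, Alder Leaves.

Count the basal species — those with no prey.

4

Basal species (no prey listed): Moss, Alder Leaves, Blueberry, Pine Seeds.
Count: 4.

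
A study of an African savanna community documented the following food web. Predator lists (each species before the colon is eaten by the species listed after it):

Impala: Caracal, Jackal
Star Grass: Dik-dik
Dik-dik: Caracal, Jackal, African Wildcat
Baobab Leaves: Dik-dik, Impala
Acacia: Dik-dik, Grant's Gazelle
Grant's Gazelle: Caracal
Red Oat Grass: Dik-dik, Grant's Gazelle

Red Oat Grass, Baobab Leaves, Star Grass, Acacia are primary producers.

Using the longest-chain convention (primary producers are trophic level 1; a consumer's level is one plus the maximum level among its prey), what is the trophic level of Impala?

Baobab Leaves is a producer → level 1.
Impala eats Baobab Leaves → level 2.

Trophic level 2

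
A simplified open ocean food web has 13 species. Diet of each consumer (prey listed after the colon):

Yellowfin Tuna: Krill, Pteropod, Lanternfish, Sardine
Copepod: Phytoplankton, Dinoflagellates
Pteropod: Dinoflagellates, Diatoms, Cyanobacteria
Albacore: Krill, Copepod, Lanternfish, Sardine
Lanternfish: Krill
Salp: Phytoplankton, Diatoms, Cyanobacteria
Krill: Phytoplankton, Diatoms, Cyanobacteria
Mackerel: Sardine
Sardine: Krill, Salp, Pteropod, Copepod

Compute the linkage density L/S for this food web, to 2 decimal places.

There are L = 25 links among S = 13 species.
L/S = 25/13 = 1.9231 ≈ 1.92.

L/S = 1.92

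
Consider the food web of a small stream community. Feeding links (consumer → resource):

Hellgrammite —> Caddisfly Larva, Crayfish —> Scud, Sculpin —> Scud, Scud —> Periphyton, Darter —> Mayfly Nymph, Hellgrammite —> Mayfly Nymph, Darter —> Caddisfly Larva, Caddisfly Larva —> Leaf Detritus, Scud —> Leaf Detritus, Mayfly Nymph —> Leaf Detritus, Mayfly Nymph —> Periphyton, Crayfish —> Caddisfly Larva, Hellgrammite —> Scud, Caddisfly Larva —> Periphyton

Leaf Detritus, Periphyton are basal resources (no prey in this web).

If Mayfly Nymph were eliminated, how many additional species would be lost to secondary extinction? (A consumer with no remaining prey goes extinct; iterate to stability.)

Remove Mayfly Nymph.
Every predator of it retains at least one other prey: Hellgrammite still has Scud, Caddisfly Larva; Darter still has Caddisfly Larva.
No consumer loses all prey, so no secondary extinctions occur.

0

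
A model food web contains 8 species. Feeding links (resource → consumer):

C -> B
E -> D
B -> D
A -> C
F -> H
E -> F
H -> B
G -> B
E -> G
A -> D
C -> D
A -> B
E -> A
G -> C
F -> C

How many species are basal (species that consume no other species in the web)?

1

Basal species (no prey listed): E.
Count: 1.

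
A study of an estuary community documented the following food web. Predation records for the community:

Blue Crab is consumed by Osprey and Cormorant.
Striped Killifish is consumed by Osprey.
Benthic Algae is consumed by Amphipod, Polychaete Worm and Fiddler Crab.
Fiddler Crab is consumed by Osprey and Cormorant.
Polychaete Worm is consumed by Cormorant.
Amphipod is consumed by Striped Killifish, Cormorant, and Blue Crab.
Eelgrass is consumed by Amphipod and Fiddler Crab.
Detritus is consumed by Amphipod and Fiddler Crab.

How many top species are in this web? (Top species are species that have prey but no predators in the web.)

Top species (has prey, but nothing eats it): Cormorant, Osprey.
Count: 2.

2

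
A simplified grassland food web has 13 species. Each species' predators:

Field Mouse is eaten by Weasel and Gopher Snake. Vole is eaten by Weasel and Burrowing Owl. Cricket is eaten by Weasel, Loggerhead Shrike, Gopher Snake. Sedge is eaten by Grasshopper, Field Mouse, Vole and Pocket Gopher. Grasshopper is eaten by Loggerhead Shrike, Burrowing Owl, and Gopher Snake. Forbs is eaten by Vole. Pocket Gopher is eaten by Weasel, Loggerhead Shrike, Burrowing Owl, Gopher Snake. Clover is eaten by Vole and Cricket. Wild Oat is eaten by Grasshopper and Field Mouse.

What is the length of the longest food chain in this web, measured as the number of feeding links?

2 links

One longest chain: Sedge → Grasshopper → Gopher Snake.
It has 3 species and 2 links.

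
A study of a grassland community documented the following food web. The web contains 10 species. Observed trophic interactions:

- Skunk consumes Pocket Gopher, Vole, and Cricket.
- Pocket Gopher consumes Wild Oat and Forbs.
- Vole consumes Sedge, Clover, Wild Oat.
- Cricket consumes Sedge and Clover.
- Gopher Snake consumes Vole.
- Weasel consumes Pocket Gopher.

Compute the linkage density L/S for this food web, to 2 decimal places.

L/S = 1.20

There are L = 12 links among S = 10 species.
L/S = 12/10 = 1.2000 ≈ 1.20.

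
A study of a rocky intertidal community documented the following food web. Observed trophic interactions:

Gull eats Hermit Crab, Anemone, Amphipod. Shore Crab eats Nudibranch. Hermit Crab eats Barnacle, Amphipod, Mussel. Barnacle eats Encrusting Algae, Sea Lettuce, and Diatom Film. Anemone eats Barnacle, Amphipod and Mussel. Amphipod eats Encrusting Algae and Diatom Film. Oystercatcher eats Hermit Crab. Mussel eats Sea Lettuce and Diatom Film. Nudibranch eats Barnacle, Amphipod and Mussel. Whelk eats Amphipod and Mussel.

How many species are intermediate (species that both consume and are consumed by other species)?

6

Intermediate species (has both prey and predators): Amphipod, Mussel, Barnacle, Nudibranch, Hermit Crab, Anemone.
Count: 6.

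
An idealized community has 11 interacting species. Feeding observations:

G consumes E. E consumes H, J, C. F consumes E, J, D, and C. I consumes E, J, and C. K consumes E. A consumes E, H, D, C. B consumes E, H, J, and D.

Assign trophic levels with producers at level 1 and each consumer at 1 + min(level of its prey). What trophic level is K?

J is a producer → level 1.
E eats J → level 2.
K eats E → level 3.
No prey of K is below level 2, so 3 is the minimum.

Trophic level 3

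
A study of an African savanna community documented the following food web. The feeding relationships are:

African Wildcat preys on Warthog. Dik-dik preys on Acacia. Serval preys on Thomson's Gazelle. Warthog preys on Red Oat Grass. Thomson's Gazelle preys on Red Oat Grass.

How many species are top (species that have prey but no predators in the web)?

3

Top species (has prey, but nothing eats it): Dik-dik, Serval, African Wildcat.
Count: 3.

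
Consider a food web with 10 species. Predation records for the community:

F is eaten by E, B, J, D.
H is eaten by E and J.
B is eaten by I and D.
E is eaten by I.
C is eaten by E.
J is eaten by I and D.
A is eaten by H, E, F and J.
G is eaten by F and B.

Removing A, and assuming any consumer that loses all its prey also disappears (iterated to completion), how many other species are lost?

1

Remove A.
Round 1: H (all prey gone) → extinct.
No further losses. Total secondary extinctions: 1.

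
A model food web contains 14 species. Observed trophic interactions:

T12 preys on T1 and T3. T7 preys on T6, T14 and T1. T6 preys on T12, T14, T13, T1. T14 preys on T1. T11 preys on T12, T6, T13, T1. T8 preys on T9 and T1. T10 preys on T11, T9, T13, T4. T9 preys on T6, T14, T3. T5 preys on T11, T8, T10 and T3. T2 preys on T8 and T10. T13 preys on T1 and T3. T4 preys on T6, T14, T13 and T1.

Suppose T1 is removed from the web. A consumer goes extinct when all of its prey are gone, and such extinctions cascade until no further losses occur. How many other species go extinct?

1

Remove T1.
Round 1: T14 (all prey gone) → extinct.
No further losses. Total secondary extinctions: 1.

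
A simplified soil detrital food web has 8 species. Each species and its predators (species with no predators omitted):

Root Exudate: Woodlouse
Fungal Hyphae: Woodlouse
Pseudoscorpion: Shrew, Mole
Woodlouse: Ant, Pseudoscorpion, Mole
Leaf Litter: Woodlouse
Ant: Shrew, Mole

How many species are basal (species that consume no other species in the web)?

Basal species (no prey listed): Root Exudate, Leaf Litter, Fungal Hyphae.
Count: 3.

3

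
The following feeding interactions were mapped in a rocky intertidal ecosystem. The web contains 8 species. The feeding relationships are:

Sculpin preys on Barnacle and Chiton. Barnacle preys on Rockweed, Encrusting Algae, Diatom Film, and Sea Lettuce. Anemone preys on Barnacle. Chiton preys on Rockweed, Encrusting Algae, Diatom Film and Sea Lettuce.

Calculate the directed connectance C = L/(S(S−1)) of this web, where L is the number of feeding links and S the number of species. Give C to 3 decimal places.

The web has S = 8 species and L = 11 feeding links.
C = L / (S(S−1)) = 11 / 56 = 0.1964 ≈ 0.196.

C = 0.196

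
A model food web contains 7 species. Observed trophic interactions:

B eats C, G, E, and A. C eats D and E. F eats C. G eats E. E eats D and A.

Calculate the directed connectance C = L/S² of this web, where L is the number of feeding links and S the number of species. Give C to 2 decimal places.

The web has S = 7 species and L = 10 feeding links.
C = L / S² = 10 / 49 = 0.2041 ≈ 0.20.

C = 0.20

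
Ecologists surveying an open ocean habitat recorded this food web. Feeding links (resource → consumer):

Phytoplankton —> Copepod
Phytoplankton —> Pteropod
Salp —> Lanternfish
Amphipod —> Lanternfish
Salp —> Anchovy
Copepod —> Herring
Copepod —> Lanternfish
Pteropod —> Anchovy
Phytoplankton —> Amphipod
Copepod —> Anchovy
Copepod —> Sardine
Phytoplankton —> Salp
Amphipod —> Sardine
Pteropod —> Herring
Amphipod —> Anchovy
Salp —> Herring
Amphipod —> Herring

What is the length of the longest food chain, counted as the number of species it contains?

One longest chain: Phytoplankton → Pteropod → Anchovy.
It has 3 species and 2 links.

3 species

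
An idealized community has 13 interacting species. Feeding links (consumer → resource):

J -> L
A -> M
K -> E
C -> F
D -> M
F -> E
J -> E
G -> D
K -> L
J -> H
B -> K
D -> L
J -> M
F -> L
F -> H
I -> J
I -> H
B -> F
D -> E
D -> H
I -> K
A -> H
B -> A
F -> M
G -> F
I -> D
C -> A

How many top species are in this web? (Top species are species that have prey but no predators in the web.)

4

Top species (has prey, but nothing eats it): G, B, I, C.
Count: 4.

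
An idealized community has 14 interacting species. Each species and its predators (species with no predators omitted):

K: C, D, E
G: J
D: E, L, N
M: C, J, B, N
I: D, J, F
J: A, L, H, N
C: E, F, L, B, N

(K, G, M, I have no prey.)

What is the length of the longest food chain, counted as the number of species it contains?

3 species

One longest chain: G → J → A.
It has 3 species and 2 links.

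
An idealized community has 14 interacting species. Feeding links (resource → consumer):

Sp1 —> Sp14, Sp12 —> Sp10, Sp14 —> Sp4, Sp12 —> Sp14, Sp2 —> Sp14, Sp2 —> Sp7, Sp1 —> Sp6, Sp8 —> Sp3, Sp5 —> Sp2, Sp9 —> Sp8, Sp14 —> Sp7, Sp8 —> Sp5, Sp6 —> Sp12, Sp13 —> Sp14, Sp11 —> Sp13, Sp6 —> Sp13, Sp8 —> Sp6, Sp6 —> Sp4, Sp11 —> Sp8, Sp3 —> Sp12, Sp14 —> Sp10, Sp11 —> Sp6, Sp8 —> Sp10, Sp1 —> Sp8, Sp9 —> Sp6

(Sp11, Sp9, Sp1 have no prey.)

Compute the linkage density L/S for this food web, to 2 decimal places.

There are L = 25 links among S = 14 species.
L/S = 25/14 = 1.7857 ≈ 1.79.

L/S = 1.79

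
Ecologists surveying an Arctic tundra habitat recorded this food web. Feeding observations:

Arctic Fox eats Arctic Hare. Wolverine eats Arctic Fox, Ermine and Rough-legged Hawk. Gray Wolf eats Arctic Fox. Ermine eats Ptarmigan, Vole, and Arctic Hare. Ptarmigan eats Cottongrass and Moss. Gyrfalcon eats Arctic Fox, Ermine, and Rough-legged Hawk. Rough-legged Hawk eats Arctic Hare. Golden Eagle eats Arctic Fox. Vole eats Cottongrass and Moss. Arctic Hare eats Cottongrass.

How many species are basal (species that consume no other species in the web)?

2

Basal species (no prey listed): Cottongrass, Moss.
Count: 2.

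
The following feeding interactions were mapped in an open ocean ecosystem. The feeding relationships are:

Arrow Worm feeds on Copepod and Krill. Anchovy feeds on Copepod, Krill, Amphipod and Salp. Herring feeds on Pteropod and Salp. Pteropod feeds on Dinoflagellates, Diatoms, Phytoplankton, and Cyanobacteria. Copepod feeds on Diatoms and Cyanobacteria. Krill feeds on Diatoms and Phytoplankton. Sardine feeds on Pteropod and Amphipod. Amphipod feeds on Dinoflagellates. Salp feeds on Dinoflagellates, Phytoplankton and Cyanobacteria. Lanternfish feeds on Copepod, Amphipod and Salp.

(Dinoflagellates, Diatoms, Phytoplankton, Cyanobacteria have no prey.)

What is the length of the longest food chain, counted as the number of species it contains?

One longest chain: Dinoflagellates → Pteropod → Sardine.
It has 3 species and 2 links.

3 species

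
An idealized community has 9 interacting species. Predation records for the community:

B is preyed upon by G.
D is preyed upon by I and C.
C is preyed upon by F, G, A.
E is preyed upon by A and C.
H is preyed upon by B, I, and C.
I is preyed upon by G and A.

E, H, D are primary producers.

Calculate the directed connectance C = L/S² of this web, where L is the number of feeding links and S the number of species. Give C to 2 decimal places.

C = 0.16

The web has S = 9 species and L = 13 feeding links.
C = L / S² = 13 / 81 = 0.1605 ≈ 0.16.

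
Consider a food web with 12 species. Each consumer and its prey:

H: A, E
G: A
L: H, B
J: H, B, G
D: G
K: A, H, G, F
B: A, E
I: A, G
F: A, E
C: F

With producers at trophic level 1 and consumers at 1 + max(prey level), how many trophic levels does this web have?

Producers (level 1): A, E.
A → F → C gives C level 3.
No species has a prey at level 3, so no species reaches level 4.

3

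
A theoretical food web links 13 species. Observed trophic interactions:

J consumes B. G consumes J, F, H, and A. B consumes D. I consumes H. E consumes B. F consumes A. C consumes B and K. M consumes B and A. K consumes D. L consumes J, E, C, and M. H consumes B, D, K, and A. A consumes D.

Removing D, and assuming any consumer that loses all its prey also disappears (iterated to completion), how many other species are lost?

12

Remove D.
Round 1: B (all prey gone), K (all prey gone), A (all prey gone) → extinct.
Round 2: M (all prey gone), J (all prey gone), F (all prey gone), H (all prey gone), C (all prey gone), E (all prey gone) → extinct.
Round 3: I (all prey gone), G (all prey gone), L (all prey gone) → extinct.
No further losses. Total secondary extinctions: 12.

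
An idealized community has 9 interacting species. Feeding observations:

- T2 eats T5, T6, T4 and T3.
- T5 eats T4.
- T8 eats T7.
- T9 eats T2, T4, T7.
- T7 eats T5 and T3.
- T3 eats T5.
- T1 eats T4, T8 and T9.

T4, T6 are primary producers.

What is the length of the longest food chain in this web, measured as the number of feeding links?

One longest chain: T4 → T5 → T3 → T7 → T8 → T1.
It has 6 species and 5 links.

5 links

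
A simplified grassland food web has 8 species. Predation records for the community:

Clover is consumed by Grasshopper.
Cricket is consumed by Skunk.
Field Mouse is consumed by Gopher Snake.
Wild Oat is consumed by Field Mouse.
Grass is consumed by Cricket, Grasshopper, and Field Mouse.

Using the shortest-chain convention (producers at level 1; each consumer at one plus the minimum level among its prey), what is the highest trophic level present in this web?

3

Producers (level 1): Grass, Clover, Wild Oat.
Following each consumer down to its lowest-level prey: Grass → Cricket → Skunk (levels 1 through 3).
All prey of Skunk (Cricket 2) are at level 2 or above, so Skunk is at level 1 + 2 = 3.
Every consumer has at least one prey at level 2 or below, so none exceeds level 3.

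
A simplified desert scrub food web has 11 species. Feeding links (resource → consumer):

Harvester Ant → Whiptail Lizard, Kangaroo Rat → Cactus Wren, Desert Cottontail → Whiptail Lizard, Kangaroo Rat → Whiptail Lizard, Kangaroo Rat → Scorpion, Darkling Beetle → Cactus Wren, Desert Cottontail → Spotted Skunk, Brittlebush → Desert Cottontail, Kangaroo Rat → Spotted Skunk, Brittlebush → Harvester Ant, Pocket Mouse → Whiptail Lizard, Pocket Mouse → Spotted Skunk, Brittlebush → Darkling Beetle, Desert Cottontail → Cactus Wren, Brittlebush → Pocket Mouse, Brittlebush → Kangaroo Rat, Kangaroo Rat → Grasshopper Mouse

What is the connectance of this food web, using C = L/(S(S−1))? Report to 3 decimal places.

The web has S = 11 species and L = 17 feeding links.
C = L / (S(S−1)) = 17 / 110 = 0.1545 ≈ 0.155.

C = 0.155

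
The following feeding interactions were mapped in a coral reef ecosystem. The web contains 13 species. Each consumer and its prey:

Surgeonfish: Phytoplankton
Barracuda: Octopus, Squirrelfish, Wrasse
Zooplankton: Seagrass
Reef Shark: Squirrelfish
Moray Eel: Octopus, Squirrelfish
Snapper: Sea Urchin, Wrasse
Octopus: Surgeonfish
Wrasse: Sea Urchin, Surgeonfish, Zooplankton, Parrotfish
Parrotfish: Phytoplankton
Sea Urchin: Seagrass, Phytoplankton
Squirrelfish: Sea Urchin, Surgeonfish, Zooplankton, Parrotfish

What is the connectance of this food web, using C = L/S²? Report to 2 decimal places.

C = 0.13

The web has S = 13 species and L = 22 feeding links.
C = L / S² = 22 / 169 = 0.1302 ≈ 0.13.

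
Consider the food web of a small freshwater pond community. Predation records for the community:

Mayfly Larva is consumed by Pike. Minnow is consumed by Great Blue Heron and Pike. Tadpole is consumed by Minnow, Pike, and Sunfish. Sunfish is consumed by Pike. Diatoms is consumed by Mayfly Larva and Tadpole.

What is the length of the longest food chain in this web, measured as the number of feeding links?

3 links

One longest chain: Diatoms → Tadpole → Minnow → Great Blue Heron.
It has 4 species and 3 links.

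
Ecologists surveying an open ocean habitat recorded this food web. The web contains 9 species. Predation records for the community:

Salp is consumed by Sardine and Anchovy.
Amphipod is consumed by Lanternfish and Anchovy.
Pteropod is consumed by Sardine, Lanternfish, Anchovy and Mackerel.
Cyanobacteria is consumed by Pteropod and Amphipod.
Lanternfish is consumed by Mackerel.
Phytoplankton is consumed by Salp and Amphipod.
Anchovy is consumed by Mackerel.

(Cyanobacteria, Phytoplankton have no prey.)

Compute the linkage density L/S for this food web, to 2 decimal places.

L/S = 1.56

There are L = 14 links among S = 9 species.
L/S = 14/9 = 1.5556 ≈ 1.56.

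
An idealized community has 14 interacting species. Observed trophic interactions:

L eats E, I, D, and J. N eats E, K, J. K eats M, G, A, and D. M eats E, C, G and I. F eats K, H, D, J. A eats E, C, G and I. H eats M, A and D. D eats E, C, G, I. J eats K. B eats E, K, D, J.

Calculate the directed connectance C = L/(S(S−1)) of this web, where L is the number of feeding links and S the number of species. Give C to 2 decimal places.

The web has S = 14 species and L = 35 feeding links.
C = L / (S(S−1)) = 35 / 182 = 0.1923 ≈ 0.19.

C = 0.19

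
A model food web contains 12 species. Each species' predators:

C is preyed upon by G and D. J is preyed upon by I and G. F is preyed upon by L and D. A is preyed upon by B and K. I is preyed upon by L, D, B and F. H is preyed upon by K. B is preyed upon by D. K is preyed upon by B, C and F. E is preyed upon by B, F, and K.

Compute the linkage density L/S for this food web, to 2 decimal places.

L/S = 1.67

There are L = 20 links among S = 12 species.
L/S = 20/12 = 1.6667 ≈ 1.67.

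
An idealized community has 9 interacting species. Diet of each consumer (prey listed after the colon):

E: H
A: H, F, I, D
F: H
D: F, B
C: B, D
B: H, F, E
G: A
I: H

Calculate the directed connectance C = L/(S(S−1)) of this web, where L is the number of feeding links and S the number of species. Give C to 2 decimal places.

C = 0.21

The web has S = 9 species and L = 15 feeding links.
C = L / (S(S−1)) = 15 / 72 = 0.2083 ≈ 0.21.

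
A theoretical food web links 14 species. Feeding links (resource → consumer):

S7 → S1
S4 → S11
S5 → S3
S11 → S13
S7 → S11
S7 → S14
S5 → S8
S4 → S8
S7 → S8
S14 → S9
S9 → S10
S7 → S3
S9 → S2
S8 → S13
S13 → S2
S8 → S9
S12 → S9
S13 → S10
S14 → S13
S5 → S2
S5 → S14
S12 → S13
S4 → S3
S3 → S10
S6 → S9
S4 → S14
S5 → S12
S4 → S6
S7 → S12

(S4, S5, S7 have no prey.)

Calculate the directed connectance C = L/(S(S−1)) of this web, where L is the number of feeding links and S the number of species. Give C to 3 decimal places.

The web has S = 14 species and L = 29 feeding links.
C = L / (S(S−1)) = 29 / 182 = 0.1593 ≈ 0.159.

C = 0.159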